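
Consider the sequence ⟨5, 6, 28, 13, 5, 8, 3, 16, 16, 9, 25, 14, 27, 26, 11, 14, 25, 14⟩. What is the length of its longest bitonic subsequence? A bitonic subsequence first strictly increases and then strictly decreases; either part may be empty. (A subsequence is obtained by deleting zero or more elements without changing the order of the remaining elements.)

Let inc[i] be the LIS ending at i and dec[i] the longest strictly decreasing subsequence starting at i. inc = [1, 2, 3, 3, 1, 3, 1, 4, 4, 4, 5, 5, 6, 6, 5, 6, 7, 6], dec = [2, 3, 5, 3, 2, 2, 1, 3, 3, 1, 3, 2, 4, 3, 1, 1, 2, 1].
max_i inc[i]+dec[i]−1 = 9, with one witness 5, 6, 13, 16, 25, 27, 26, 25, 14.

9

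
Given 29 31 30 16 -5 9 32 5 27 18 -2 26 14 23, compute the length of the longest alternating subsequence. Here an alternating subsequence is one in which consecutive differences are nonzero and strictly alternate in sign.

10

A longest alternating subsequence is 29, 31, -5, 9, 5, 27, 18, 26, 14, 23 (positions 1,2,5,6,8,9,10,12,13,14); its 9 consecutive differences strictly alternate in sign, and length 10 is optimal.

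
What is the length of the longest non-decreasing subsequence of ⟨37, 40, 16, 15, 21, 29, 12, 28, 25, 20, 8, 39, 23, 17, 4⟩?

4

Scanning left to right, the best length ending at each element is: 37→1, 40→2, 16→1, 15→1, 21→2, 29→3, 12→1, 28→3, 25→3, 20→2, 8→1, 39→4, 23→3, 17→2, 4→1.
So the longest non-decreasing subsequence has length 4, e.g. 16, 21, 29, 39.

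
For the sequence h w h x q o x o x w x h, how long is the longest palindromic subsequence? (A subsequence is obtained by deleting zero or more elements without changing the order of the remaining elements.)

9

Using dp[i][j] = 2 + dp[i+1][j−1] if the ends match, else max(dp[i+1][j], dp[i][j−1]):
dp[1][12] = 9. A witness is hwxoxoxwh at positions 1,2,4,6,7,8,9,10,12.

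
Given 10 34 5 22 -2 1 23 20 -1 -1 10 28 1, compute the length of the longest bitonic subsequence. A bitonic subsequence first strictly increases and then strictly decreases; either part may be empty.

6

One longest bitonic subsequence is 10, 34, 23, 20, 10, 1 (positions 1,2,7,8,11,13): it rises to 34 then falls. Length 6 is optimal.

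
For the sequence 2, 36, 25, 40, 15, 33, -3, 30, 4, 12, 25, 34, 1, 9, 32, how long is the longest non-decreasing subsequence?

5

One longest non-decreasing subsequence is 2, 4, 12, 25, 34 (positions 1,9,10,11,12), of length 5; no longer one exists.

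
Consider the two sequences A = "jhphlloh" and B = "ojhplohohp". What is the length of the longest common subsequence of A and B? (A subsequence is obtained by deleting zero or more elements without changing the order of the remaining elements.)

6

Backtracking the LCS table gives one alignment: j (A1,B2) → h (A2,B3) → p (A3,B4) → h (A4,B7) → o (A7,B8) → h (A8,B9).
So the longest common subsequence has length 6.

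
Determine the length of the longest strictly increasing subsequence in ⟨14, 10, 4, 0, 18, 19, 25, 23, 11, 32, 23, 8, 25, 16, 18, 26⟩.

6

One longest increasing subsequence is 14, 18, 19, 23, 25, 26 (positions 1,5,6,8,13,16), of length 6; no longer one exists.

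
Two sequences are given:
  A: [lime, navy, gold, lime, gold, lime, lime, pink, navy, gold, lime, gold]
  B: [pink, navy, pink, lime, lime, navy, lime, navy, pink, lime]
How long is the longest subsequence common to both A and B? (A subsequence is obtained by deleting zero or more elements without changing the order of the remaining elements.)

Backtracking the LCS table gives one alignment: navy (A2,B2) → lime (A4,B4) → lime (A6,B5) → lime (A7,B7) → pink (A8,B9) → lime (A11,B10).
So the longest common subsequence has length 6.

6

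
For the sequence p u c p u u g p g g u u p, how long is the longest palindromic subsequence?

Using dp[i][j] = 2 + dp[i+1][j−1] if the ends match, else max(dp[i+1][j], dp[i][j−1]):
dp[1][13] = 9. A witness is puuggguup at positions 1,2,5,7,9,10,11,12,13.

9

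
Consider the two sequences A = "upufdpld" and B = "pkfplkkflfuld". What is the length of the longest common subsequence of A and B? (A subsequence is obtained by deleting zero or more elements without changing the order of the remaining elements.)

Backtracking the LCS table gives one alignment: p (A2,B1) → f (A4,B3) → p (A6,B4) → l (A7,B12) → d (A8,B13).
So the longest common subsequence has length 5.

5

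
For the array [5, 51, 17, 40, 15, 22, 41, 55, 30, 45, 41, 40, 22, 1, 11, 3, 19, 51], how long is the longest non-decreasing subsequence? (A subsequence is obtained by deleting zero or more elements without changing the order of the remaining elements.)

6

Let dp[i] be the longest non-decreasing subsequence ending at position i. Then dp = [1, 2, 2, 3, 2, 3, 4, 5, 4, 5, 5, 5, 4, 1, 2, 2, 3, 6].
The maximum is 6; one witness is 5, 17, 40, 41, 45, 51 at positions 1,3,4,7,10,18.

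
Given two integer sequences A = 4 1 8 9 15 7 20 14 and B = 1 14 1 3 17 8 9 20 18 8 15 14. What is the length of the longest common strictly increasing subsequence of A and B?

For each value that appears in both, track the longest common increasing run ending there.
The best achievable length is 4; one witness is 1, 8, 9, 20 (A-positions 2,3,4,7, B-positions 1,6,7,8).

4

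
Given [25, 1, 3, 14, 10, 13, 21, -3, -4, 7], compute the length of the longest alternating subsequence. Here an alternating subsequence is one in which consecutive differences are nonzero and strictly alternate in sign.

7

A longest alternating subsequence is 25, 1, 14, 10, 13, -3, 7 (positions 1,2,4,5,6,8,10); its 6 consecutive differences strictly alternate in sign, and length 7 is optimal.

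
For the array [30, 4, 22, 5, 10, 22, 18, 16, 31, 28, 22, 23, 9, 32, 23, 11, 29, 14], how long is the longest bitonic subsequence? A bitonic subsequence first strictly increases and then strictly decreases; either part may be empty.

One longest bitonic subsequence is 4, 5, 10, 18, 22, 23, 32, 29, 14 (positions 2,4,5,7,11,12,14,17,18): it rises to 32 then falls. Length 9 is optimal.

9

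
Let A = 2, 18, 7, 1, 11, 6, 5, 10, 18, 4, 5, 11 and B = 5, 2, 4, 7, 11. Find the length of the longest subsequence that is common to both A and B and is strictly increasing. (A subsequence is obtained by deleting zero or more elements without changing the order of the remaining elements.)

For each value that appears in both, track the longest common increasing run ending there.
The best achievable length is 3; one witness is 2, 7, 11 (A-positions 1,3,5, B-positions 2,4,5).

3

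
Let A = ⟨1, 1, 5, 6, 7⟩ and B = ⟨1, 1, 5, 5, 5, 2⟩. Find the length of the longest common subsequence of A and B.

3

A longest common subsequence is 1, 1, 5 (length 3); the LCS DP confirms no longer common subsequence exists.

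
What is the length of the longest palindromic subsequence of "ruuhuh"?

One longest palindromic subsequence is huh (positions 4,5,6); it reads the same forward and backward, and the interval DP gives dp[1][6] = 3.

3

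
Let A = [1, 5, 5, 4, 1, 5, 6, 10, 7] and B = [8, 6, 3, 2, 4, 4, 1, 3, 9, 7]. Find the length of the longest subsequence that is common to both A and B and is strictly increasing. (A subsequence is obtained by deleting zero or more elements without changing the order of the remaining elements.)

For each value that appears in both, track the longest common increasing run ending there.
The best achievable length is 2; one witness is 6, 7 (A-positions 7,9, B-positions 2,10).

2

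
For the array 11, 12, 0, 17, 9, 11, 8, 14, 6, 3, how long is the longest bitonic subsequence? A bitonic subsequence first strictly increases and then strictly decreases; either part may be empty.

7

One longest bitonic subsequence is 11, 12, 17, 11, 8, 6, 3 (positions 1,2,4,6,7,9,10): it rises to 17 then falls. Length 7 is optimal.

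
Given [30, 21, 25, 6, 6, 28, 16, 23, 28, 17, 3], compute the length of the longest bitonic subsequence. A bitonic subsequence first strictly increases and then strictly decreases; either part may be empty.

6

Let inc[i] be the LIS ending at i and dec[i] the longest strictly decreasing subsequence starting at i. inc = [1, 1, 2, 1, 1, 3, 2, 3, 4, 3, 1], dec = [5, 3, 4, 2, 2, 4, 2, 3, 3, 2, 1].
max_i inc[i]+dec[i]−1 = 6, with one witness 21, 25, 28, 23, 17, 3.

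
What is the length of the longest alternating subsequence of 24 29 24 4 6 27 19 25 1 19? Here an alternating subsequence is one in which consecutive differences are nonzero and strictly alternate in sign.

8

A longest alternating subsequence is 24, 29, 24, 27, 19, 25, 1, 19 (positions 1,2,3,6,7,8,9,10); its 7 consecutive differences strictly alternate in sign, and length 8 is optimal.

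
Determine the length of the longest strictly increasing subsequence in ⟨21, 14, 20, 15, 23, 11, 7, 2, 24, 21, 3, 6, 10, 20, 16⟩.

5

Scanning left to right, the best length ending at each element is: 21→1, 14→1, 20→2, 15→2, 23→3, 11→1, 7→1, 2→1, 24→4, 21→3, 3→2, 6→3, 10→4, 20→5, 16→5.
So the longest increasing subsequence has length 5, e.g. 2, 3, 6, 10, 20.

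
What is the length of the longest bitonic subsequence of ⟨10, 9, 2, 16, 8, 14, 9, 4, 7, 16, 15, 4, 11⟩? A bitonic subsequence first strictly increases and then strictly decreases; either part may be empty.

Let inc[i] be the LIS ending at i and dec[i] the longest strictly decreasing subsequence starting at i. inc = [1, 1, 1, 2, 2, 3, 3, 2, 3, 4, 4, 2, 4], dec = [5, 4, 1, 5, 3, 4, 3, 1, 2, 3, 2, 1, 1].
max_i inc[i]+dec[i]−1 = 6, with one witness 10, 16, 14, 9, 7, 4.

6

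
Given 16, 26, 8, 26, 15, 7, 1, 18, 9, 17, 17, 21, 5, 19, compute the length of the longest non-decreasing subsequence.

One longest non-decreasing subsequence is 8, 15, 17, 17, 21 (positions 3,5,10,11,12), of length 5; no longer one exists.

5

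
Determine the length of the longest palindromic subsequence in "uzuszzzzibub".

7

One longest palindromic subsequence is uzzzzzu (positions 1,2,5,6,7,8,11); it reads the same forward and backward, and the interval DP gives dp[1][12] = 7.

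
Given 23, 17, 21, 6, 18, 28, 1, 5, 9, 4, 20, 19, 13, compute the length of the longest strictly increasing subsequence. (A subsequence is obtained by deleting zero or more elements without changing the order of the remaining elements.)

One longest increasing subsequence is 1, 5, 9, 20 (positions 7,8,9,11), of length 4; no longer one exists.

4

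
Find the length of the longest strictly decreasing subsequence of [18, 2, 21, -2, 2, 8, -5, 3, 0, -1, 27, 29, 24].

5

One longest decreasing subsequence is 18, 8, 3, 0, -1 (positions 1,6,8,9,10), of length 5; no longer one exists.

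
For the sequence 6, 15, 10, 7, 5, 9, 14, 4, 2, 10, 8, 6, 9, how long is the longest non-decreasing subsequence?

One longest non-decreasing subsequence is 6, 7, 9, 14 (positions 1,4,6,7), of length 4; no longer one exists.

4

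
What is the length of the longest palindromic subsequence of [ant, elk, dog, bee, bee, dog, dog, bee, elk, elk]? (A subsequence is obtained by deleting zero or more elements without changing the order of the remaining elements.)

6

One longest palindromic subsequence is elk bee dog dog bee elk (positions 2,5,6,7,8,10); it reads the same forward and backward, and the interval DP gives dp[1][10] = 6.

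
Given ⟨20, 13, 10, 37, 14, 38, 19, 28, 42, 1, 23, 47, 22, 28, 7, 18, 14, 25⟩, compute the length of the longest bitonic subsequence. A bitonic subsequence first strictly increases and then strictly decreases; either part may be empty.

One longest bitonic subsequence is 13, 14, 19, 28, 42, 23, 22, 18, 14 (positions 2,5,7,8,9,11,13,16,17): it rises to 42 then falls. Length 9 is optimal.

9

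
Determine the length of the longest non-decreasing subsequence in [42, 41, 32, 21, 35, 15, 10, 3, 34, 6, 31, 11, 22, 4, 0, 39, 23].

Scanning left to right, the best length ending at each element is: 42→1, 41→1, 32→1, 21→1, 35→2, 15→1, 10→1, 3→1, 34→2, 6→2, 31→3, 11→3, 22→4, 4→2, 0→1, 39→5, 23→5.
So the longest non-decreasing subsequence has length 5, e.g. 3, 6, 11, 22, 39.

5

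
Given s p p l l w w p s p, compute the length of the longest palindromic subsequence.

Using dp[i][j] = 2 + dp[i+1][j−1] if the ends match, else max(dp[i+1][j], dp[i][j−1]):
dp[1][10] = 6. A witness is ppwwpp at positions 2,3,6,7,8,10.

6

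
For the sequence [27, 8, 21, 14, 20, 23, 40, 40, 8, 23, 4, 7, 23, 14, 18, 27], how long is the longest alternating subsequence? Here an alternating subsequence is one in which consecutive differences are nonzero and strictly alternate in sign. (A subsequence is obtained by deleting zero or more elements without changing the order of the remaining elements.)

11

Track the best alternating length ending on an up-step vs a down-step at each position: up/down = 1/1, 1/2, 3/2, 3/4, 5/4, 5/2, 5/1, 5/1, 1/6, 7/6, 1/8, 9/8, 9/6, 9/10, 11/10, 11/6.
The maximum over both is 11; one such subsequence is 27, 8, 21, 14, 20, 8, 23, 4, 23, 14, 18.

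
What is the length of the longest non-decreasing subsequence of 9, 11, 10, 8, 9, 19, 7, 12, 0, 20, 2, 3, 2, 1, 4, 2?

One longest non-decreasing subsequence is 9, 11, 19, 20 (positions 1,2,6,10), of length 4; no longer one exists.

4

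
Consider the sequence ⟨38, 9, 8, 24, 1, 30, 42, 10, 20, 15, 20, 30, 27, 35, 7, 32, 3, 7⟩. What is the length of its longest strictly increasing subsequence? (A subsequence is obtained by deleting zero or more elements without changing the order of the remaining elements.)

One longest increasing subsequence is 9, 10, 15, 20, 30, 35 (positions 2,8,10,11,12,14), of length 6; no longer one exists.

6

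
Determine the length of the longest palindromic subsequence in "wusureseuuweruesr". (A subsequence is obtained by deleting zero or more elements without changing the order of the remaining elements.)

One longest palindromic subsequence is sureuuerus (positions 3,4,5,6,9,10,12,13,14,16); it reads the same forward and backward, and the interval DP gives dp[1][17] = 10.

10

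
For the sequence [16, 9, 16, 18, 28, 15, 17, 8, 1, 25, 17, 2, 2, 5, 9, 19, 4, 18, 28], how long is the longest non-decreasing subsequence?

Scanning left to right, the best length ending at each element is: 16→1, 9→1, 16→2, 18→3, 28→4, 15→2, 17→3, 8→1, 1→1, 25→4, 17→4, 2→2, 2→3, 5→4, 9→5, 19→6, 4→4, 18→6, 28→7.
So the longest non-decreasing subsequence has length 7, e.g. 1, 2, 2, 5, 9, 19, 28.

7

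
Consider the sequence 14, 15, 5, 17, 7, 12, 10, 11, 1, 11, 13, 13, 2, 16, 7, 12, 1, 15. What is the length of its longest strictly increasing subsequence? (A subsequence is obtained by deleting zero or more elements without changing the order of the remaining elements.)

Let dp[i] be the longest increasing subsequence ending at position i. Then dp = [1, 2, 1, 3, 2, 3, 3, 4, 1, 4, 5, 5, 2, 6, 3, 5, 1, 6].
The maximum is 6; one witness is 5, 7, 10, 11, 13, 16 at positions 3,5,7,8,11,14.

6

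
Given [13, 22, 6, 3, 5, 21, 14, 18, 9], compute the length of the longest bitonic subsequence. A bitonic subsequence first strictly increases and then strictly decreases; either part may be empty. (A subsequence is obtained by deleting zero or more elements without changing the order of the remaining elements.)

One longest bitonic subsequence is 13, 22, 21, 18, 9 (positions 1,2,6,8,9): it rises to 22 then falls. Length 5 is optimal.

5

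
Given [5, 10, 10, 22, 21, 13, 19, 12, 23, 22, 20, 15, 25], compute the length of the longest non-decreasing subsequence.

7

Scanning left to right, the best length ending at each element is: 5→1, 10→2, 10→3, 22→4, 21→4, 13→4, 19→5, 12→4, 23→6, 22→6, 20→6, 15→5, 25→7.
So the longest non-decreasing subsequence has length 7, e.g. 5, 10, 10, 13, 19, 23, 25.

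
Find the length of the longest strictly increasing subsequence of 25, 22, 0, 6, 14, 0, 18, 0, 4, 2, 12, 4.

4

Let dp[i] be the longest increasing subsequence ending at position i. Then dp = [1, 1, 1, 2, 3, 1, 4, 1, 2, 2, 3, 3].
The maximum is 4; one witness is 0, 6, 14, 18 at positions 3,4,5,7.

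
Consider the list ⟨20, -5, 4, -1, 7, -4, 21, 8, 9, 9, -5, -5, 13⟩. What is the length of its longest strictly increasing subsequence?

Let dp[i] be the longest increasing subsequence ending at position i. Then dp = [1, 1, 2, 2, 3, 2, 4, 4, 5, 5, 1, 1, 6].
The maximum is 6; one witness is -5, 4, 7, 8, 9, 13 at positions 2,3,5,8,9,13.

6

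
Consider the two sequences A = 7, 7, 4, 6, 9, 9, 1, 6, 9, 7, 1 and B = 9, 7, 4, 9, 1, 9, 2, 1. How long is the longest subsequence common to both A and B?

6

A longest common subsequence is 7, 4, 9, 1, 9, 1 (length 6); the LCS DP confirms no longer common subsequence exists.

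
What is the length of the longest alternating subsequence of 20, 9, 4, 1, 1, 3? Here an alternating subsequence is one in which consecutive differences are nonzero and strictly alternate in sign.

3

Track the best alternating length ending on an up-step vs a down-step at each position: up/down = 1/1, 1/2, 1/2, 1/2, 1/2, 3/2.
The maximum over both is 3; one such subsequence is 20, 1, 3.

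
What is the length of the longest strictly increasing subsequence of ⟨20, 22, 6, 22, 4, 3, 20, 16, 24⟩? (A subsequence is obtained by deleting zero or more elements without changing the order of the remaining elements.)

One longest increasing subsequence is 20, 22, 24 (positions 1,2,9), of length 3; no longer one exists.

3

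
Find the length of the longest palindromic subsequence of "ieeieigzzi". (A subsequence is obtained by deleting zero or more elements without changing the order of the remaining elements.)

Using dp[i][j] = 2 + dp[i+1][j−1] if the ends match, else max(dp[i+1][j], dp[i][j−1]):
dp[1][10] = 5. A witness is iieii at positions 1,4,5,6,10.

5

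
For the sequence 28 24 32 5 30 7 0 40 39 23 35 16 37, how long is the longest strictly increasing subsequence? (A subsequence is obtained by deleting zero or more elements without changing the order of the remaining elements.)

5

Let dp[i] be the longest increasing subsequence ending at position i. Then dp = [1, 1, 2, 1, 2, 2, 1, 3, 3, 3, 4, 3, 5].
The maximum is 5; one witness is 5, 7, 23, 35, 37 at positions 4,6,10,11,13.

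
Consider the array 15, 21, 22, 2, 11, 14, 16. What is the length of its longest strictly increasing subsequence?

One longest increasing subsequence is 2, 11, 14, 16 (positions 4,5,6,7), of length 4; no longer one exists.

4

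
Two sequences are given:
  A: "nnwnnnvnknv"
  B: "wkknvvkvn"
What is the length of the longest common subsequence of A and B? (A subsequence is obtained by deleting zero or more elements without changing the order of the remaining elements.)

5

A longest common subsequence is wnvkn (length 5); the LCS DP confirms no longer common subsequence exists.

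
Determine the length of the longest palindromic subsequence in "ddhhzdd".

6

Using dp[i][j] = 2 + dp[i+1][j−1] if the ends match, else max(dp[i+1][j], dp[i][j−1]):
dp[1][7] = 6. A witness is ddhhdd at positions 1,2,3,4,6,7.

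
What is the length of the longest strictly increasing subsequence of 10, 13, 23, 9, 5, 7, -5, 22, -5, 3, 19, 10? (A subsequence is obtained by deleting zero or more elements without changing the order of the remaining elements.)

Let dp[i] be the longest increasing subsequence ending at position i. Then dp = [1, 2, 3, 1, 1, 2, 1, 3, 1, 2, 3, 3].
The maximum is 3; one witness is 10, 13, 23 at positions 1,2,3.

3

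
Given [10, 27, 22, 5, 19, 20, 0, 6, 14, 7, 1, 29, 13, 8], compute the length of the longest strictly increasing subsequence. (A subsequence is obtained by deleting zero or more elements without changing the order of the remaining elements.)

4

Let dp[i] be the longest increasing subsequence ending at position i. Then dp = [1, 2, 2, 1, 2, 3, 1, 2, 3, 3, 2, 4, 4, 4].
The maximum is 4; one witness is 10, 19, 20, 29 at positions 1,5,6,12.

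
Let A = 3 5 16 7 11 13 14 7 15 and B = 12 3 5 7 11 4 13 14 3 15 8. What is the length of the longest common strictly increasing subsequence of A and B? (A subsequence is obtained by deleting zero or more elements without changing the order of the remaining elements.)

For each value that appears in both, track the longest common increasing run ending there.
The best achievable length is 7; one witness is 3, 5, 7, 11, 13, 14, 15 (A-positions 1,2,4,5,6,7,9, B-positions 2,3,4,5,7,8,10).

7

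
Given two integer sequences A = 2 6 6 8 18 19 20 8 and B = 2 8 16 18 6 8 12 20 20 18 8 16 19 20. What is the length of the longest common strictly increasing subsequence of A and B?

6

A longest common strictly increasing subsequence is 2, 6, 8, 18, 19, 20 (length 6); it appears in order in both A and B, and no longer such subsequence exists.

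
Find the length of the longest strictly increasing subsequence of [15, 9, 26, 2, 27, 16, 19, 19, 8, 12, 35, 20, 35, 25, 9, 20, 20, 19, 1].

5

Scanning left to right, the best length ending at each element is: 15→1, 9→1, 26→2, 2→1, 27→3, 16→2, 19→3, 19→3, 8→2, 12→3, 35→4, 20→4, 35→5, 25→5, 9→3, 20→4, 20→4, 19→4, 1→1.
So the longest increasing subsequence has length 5, e.g. 15, 16, 19, 20, 35.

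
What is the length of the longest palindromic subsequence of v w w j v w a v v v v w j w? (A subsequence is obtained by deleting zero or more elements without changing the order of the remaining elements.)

One longest palindromic subsequence is wjwvvvvwjw (positions 2,4,6,8,9,10,11,12,13,14); it reads the same forward and backward, and the interval DP gives dp[1][14] = 10.

10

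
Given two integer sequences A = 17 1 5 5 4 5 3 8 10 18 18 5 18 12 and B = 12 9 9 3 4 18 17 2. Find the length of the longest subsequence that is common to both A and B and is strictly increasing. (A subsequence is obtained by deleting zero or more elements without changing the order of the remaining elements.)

For each value that appears in both, track the longest common increasing run ending there.
The best achievable length is 2; one witness is 3, 18 (A-positions 7,10, B-positions 4,6).

2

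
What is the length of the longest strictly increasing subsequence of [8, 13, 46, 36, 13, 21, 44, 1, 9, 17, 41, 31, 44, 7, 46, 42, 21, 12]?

6

Let dp[i] be the longest increasing subsequence ending at position i. Then dp = [1, 2, 3, 3, 2, 3, 4, 1, 2, 3, 4, 4, 5, 2, 6, 5, 4, 3].
The maximum is 6; one witness is 8, 13, 36, 41, 44, 46 at positions 1,2,4,11,13,15.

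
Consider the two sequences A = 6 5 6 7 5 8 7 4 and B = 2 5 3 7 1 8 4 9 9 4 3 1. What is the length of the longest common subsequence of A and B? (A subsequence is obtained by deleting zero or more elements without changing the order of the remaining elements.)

Backtracking the LCS table gives one alignment: 5 (A2,B2) → 7 (A4,B4) → 8 (A6,B6) → 4 (A8,B10).
So the longest common subsequence has length 4.

4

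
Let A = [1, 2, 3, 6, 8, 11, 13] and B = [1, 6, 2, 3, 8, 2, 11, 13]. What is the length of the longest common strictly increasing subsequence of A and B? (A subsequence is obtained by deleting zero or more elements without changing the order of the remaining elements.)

A longest common strictly increasing subsequence is 1, 2, 3, 8, 11, 13 (length 6); it appears in order in both A and B, and no longer such subsequence exists.

6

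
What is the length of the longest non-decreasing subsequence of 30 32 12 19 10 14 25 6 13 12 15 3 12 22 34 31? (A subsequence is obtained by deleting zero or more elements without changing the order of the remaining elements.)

Let dp[i] be the longest non-decreasing subsequence ending at position i. Then dp = [1, 2, 1, 2, 1, 2, 3, 1, 2, 2, 3, 1, 3, 4, 5, 5].
The maximum is 5; one witness is 12, 14, 15, 22, 34 at positions 3,6,11,14,15.

5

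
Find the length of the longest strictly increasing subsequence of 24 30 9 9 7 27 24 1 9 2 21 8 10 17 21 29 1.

Scanning left to right, the best length ending at each element is: 24→1, 30→2, 9→1, 9→1, 7→1, 27→2, 24→2, 1→1, 9→2, 2→2, 21→3, 8→3, 10→4, 17→5, 21→6, 29→7, 1→1.
So the longest increasing subsequence has length 7, e.g. 1, 2, 8, 10, 17, 21, 29.

7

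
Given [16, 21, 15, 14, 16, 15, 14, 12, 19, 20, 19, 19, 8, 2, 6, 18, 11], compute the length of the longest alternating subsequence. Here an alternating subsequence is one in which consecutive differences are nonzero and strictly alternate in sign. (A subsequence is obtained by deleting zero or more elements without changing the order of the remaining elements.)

Track the best alternating length ending on an up-step vs a down-step at each position: up/down = 1/1, 2/1, 1/3, 1/3, 4/3, 4/5, 1/5, 1/5, 6/3, 6/3, 6/7, 6/7, 1/7, 1/7, 8/7, 8/7, 8/9.
The maximum over both is 9; one such subsequence is 16, 21, 15, 16, 15, 19, 8, 18, 11.

9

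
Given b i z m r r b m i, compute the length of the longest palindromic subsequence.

6

Using dp[i][j] = 2 + dp[i+1][j−1] if the ends match, else max(dp[i+1][j], dp[i][j−1]):
dp[1][9] = 6. A witness is imrrmi at positions 2,4,5,6,8,9.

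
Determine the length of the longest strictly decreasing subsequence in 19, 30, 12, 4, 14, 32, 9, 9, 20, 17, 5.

4

Let dp[i] be the longest decreasing subsequence ending at position i. Then dp = [1, 1, 2, 3, 2, 1, 3, 3, 2, 3, 4].
The maximum is 4; one witness is 19, 12, 9, 5 at positions 1,3,7,11.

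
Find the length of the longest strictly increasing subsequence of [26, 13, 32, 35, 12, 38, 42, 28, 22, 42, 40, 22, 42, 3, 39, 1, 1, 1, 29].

6

Let dp[i] be the longest increasing subsequence ending at position i. Then dp = [1, 1, 2, 3, 1, 4, 5, 2, 2, 5, 5, 2, 6, 1, 5, 1, 1, 1, 3].
The maximum is 6; one witness is 26, 32, 35, 38, 40, 42 at positions 1,3,4,6,11,13.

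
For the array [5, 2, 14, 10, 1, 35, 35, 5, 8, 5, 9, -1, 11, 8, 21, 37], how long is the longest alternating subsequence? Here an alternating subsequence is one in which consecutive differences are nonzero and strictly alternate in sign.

13

A longest alternating subsequence is 5, 2, 14, 10, 35, 5, 8, 5, 9, -1, 11, 8, 21 (positions 1,2,3,4,6,8,9,10,11,12,13,14,15); its 12 consecutive differences strictly alternate in sign, and length 13 is optimal.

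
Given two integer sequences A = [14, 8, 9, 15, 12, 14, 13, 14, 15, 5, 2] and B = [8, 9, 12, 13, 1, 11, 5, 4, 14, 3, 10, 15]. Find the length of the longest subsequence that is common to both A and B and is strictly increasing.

6

A longest common strictly increasing subsequence is 8, 9, 12, 13, 14, 15 (length 6); it appears in order in both A and B, and no longer such subsequence exists.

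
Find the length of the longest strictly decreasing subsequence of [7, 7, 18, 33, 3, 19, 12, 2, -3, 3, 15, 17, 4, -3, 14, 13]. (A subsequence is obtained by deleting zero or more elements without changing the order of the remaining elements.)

One longest decreasing subsequence is 33, 19, 12, 2, -3 (positions 4,6,7,8,9), of length 5; no longer one exists.

5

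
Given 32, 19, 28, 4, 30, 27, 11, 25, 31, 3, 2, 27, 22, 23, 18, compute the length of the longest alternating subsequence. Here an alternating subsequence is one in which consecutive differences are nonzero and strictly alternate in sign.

12

A longest alternating subsequence is 32, 19, 28, 4, 30, 11, 25, 3, 27, 22, 23, 18 (positions 1,2,3,4,5,7,8,10,12,13,14,15); its 11 consecutive differences strictly alternate in sign, and length 12 is optimal.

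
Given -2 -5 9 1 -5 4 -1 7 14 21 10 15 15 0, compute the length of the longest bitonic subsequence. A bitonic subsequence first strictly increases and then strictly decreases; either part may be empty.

Let inc[i] be the LIS ending at i and dec[i] the longest strictly decreasing subsequence starting at i. inc = [1, 1, 2, 2, 1, 3, 2, 4, 5, 6, 5, 6, 6, 3], dec = [2, 1, 3, 2, 1, 2, 1, 2, 3, 3, 2, 2, 2, 1].
max_i inc[i]+dec[i]−1 = 8, with one witness -2, 1, 4, 7, 14, 21, 15, 0.

8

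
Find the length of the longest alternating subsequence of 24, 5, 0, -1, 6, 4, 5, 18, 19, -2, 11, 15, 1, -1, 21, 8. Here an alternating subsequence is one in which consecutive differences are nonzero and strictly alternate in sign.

A longest alternating subsequence is 24, 5, 6, 4, 5, -2, 11, 1, 21, 8 (positions 1,2,5,6,7,10,11,13,15,16); its 9 consecutive differences strictly alternate in sign, and length 10 is optimal.

10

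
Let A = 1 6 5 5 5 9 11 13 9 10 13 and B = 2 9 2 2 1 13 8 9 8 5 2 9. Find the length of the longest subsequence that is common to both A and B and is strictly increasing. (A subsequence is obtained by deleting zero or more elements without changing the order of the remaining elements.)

3

A longest common strictly increasing subsequence is 1, 5, 9 (length 3); it appears in order in both A and B, and no longer such subsequence exists.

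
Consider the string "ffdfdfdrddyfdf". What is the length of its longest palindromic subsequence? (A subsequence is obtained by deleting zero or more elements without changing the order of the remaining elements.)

11

One longest palindromic subsequence is fdfddrddfdf (positions 1,3,4,5,7,8,9,10,12,13,14); it reads the same forward and backward, and the interval DP gives dp[1][14] = 11.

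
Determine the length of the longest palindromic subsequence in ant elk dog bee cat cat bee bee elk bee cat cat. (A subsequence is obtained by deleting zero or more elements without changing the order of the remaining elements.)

7

Using dp[i][j] = 2 + dp[i+1][j−1] if the ends match, else max(dp[i+1][j], dp[i][j−1]):
dp[1][12] = 7. A witness is cat cat bee elk bee cat cat at positions 5,6,7,9,10,11,12.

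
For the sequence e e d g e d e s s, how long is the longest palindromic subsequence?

5

Using dp[i][j] = 2 + dp[i+1][j−1] if the ends match, else max(dp[i+1][j], dp[i][j−1]):
dp[1][9] = 5. A witness is edede at positions 2,3,5,6,7.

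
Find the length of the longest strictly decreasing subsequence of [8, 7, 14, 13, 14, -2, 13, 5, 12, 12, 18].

3

One longest decreasing subsequence is 8, 7, -2 (positions 1,2,6), of length 3; no longer one exists.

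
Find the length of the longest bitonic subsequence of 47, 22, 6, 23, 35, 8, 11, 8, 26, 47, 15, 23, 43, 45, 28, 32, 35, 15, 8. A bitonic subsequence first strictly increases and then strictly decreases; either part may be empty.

10

Let inc[i] be the LIS ending at i and dec[i] the longest strictly decreasing subsequence starting at i. inc = [1, 1, 1, 2, 3, 2, 3, 2, 4, 5, 4, 5, 6, 7, 6, 7, 8, 4, 2], dec = [6, 3, 1, 3, 5, 1, 2, 1, 4, 5, 2, 3, 4, 4, 3, 3, 3, 2, 1].
max_i inc[i]+dec[i]−1 = 10, with one witness 6, 8, 11, 15, 23, 43, 45, 35, 15, 8.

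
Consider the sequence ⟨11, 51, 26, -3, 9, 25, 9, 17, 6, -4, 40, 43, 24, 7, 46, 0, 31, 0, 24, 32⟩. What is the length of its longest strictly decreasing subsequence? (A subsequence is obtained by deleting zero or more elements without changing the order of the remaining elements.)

Let dp[i] be the longest decreasing subsequence ending at position i. Then dp = [1, 1, 2, 3, 3, 3, 4, 4, 5, 6, 2, 2, 4, 5, 2, 6, 3, 6, 4, 3].
The maximum is 6; one witness is 51, 26, 25, 9, 6, -4 at positions 2,3,6,7,9,10.

6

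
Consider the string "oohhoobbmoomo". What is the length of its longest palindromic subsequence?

Using dp[i][j] = 2 + dp[i+1][j−1] if the ends match, else max(dp[i+1][j], dp[i][j−1]):
dp[1][13] = 8. A witness is ooobbooo at positions 1,5,6,7,8,10,11,13.

8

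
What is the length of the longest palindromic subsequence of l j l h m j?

3

One longest palindromic subsequence is jmj (positions 2,5,6); it reads the same forward and backward, and the interval DP gives dp[1][6] = 3.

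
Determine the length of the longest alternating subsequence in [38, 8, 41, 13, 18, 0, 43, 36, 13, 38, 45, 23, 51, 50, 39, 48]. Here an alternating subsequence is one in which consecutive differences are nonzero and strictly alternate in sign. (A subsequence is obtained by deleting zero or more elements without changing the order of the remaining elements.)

Track the best alternating length ending on an up-step vs a down-step at each position: up/down = 1/1, 1/2, 3/1, 3/4, 5/4, 1/6, 7/1, 7/8, 7/8, 9/8, 9/1, 9/10, 11/1, 11/12, 11/12, 13/12.
The maximum over both is 13; one such subsequence is 38, 8, 41, 13, 18, 0, 43, 36, 38, 23, 51, 39, 48.

13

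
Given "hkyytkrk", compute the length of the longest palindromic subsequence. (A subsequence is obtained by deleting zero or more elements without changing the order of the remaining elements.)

Using dp[i][j] = 2 + dp[i+1][j−1] if the ends match, else max(dp[i+1][j], dp[i][j−1]):
dp[1][8] = 4. A witness is kyyk at positions 2,3,4,8.

4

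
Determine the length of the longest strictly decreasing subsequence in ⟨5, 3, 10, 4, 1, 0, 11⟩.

Let dp[i] be the longest decreasing subsequence ending at position i. Then dp = [1, 2, 1, 2, 3, 4, 1].
The maximum is 4; one witness is 5, 3, 1, 0 at positions 1,2,5,6.

4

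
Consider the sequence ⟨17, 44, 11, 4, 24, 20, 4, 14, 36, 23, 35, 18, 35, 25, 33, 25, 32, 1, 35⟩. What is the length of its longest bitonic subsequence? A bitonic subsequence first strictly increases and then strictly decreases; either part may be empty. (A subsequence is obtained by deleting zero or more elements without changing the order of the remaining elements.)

One longest bitonic subsequence is 17, 44, 36, 35, 33, 32, 1 (positions 1,2,9,13,15,17,18): it rises to 44 then falls. Length 7 is optimal.

7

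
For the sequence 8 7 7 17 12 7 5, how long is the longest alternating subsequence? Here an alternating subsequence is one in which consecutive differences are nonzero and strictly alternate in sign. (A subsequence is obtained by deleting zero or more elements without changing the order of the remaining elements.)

Track the best alternating length ending on an up-step vs a down-step at each position: up/down = 1/1, 1/2, 1/2, 3/1, 3/4, 1/4, 1/4.
The maximum over both is 4; one such subsequence is 8, 7, 17, 12.

4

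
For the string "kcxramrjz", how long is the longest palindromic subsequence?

3

One longest palindromic subsequence is rmr (positions 4,6,7); it reads the same forward and backward, and the interval DP gives dp[1][9] = 3.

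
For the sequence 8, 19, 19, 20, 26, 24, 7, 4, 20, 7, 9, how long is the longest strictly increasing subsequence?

Scanning left to right, the best length ending at each element is: 8→1, 19→2, 19→2, 20→3, 26→4, 24→4, 7→1, 4→1, 20→3, 7→2, 9→3.
So the longest increasing subsequence has length 4, e.g. 8, 19, 20, 26.

4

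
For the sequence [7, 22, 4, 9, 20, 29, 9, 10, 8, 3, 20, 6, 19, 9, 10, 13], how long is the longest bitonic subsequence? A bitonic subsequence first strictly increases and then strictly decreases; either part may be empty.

Let inc[i] be the LIS ending at i and dec[i] the longest strictly decreasing subsequence starting at i. inc = [1, 2, 1, 2, 3, 4, 2, 3, 2, 1, 4, 2, 4, 3, 4, 5], dec = [3, 5, 2, 3, 4, 4, 3, 3, 2, 1, 3, 1, 2, 1, 1, 1].
max_i inc[i]+dec[i]−1 = 7, with one witness 7, 9, 20, 29, 20, 19, 13.

7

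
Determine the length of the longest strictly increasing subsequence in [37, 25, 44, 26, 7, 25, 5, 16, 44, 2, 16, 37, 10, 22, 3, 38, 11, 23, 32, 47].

6

Let dp[i] be the longest increasing subsequence ending at position i. Then dp = [1, 1, 2, 2, 1, 2, 1, 2, 3, 1, 2, 3, 2, 3, 2, 4, 3, 4, 5, 6].
The maximum is 6; one witness is 7, 16, 22, 23, 32, 47 at positions 5,8,14,18,19,20.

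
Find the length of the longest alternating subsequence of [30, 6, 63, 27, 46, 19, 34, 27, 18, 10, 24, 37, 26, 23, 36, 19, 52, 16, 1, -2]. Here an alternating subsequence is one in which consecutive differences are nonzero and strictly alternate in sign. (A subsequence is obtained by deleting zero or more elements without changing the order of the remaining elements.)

Track the best alternating length ending on an up-step vs a down-step at each position: up/down = 1/1, 1/2, 3/1, 3/4, 5/4, 3/6, 7/6, 7/8, 3/8, 3/8, 9/8, 9/6, 9/10, 9/10, 11/10, 9/12, 13/4, 9/14, 1/14, 1/14.
The maximum over both is 14; one such subsequence is 30, 6, 63, 27, 46, 19, 34, 27, 37, 26, 36, 19, 52, 16.

14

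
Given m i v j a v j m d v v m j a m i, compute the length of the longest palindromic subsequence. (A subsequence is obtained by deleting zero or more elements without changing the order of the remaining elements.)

One longest palindromic subsequence is iajmvvmjai (positions 2,5,7,8,10,11,12,13,14,16); it reads the same forward and backward, and the interval DP gives dp[1][16] = 10.

10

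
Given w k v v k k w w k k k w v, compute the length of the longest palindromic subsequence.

10

One longest palindromic subsequence is wkkkwwkkkw (positions 1,2,5,6,7,8,9,10,11,12); it reads the same forward and backward, and the interval DP gives dp[1][13] = 10.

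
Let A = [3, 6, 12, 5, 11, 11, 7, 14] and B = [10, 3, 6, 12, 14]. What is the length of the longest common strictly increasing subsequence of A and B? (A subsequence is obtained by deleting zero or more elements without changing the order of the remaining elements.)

4

For each value that appears in both, track the longest common increasing run ending there.
The best achievable length is 4; one witness is 3, 6, 12, 14 (A-positions 1,2,3,8, B-positions 2,3,4,5).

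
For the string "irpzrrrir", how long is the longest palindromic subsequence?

6

One longest palindromic subsequence is irrrri (positions 1,2,5,6,7,8); it reads the same forward and backward, and the interval DP gives dp[1][9] = 6.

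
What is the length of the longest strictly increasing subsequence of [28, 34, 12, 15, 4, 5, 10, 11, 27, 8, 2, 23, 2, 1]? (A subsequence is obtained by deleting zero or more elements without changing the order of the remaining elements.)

5

Scanning left to right, the best length ending at each element is: 28→1, 34→2, 12→1, 15→2, 4→1, 5→2, 10→3, 11→4, 27→5, 8→3, 2→1, 23→5, 2→1, 1→1.
So the longest increasing subsequence has length 5, e.g. 4, 5, 10, 11, 27.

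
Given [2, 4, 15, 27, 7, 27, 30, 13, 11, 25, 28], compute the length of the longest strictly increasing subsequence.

6

Let dp[i] be the longest increasing subsequence ending at position i. Then dp = [1, 2, 3, 4, 3, 4, 5, 4, 4, 5, 6].
The maximum is 6; one witness is 2, 4, 7, 13, 25, 28 at positions 1,2,5,8,10,11.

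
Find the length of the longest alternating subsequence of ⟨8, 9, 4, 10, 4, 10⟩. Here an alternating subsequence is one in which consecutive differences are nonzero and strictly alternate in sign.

6

Track the best alternating length ending on an up-step vs a down-step at each position: up/down = 1/1, 2/1, 1/3, 4/1, 1/5, 6/1.
The maximum over both is 6; one such subsequence is 8, 9, 4, 10, 4, 10.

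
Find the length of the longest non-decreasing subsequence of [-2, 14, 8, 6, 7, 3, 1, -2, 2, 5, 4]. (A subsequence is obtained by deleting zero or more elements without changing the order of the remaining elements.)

4

Scanning left to right, the best length ending at each element is: -2→1, 14→2, 8→2, 6→2, 7→3, 3→2, 1→2, -2→2, 2→3, 5→4, 4→4.
So the longest non-decreasing subsequence has length 4, e.g. -2, 1, 2, 5.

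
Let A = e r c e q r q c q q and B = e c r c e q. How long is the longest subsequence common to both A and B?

A longest common subsequence is erceq (length 5); the LCS DP confirms no longer common subsequence exists.

5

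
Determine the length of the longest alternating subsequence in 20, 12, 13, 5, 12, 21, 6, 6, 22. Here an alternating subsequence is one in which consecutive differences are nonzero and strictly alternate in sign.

A longest alternating subsequence is 20, 12, 13, 5, 12, 6, 22 (positions 1,2,3,4,5,7,9); its 6 consecutive differences strictly alternate in sign, and length 7 is optimal.

7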